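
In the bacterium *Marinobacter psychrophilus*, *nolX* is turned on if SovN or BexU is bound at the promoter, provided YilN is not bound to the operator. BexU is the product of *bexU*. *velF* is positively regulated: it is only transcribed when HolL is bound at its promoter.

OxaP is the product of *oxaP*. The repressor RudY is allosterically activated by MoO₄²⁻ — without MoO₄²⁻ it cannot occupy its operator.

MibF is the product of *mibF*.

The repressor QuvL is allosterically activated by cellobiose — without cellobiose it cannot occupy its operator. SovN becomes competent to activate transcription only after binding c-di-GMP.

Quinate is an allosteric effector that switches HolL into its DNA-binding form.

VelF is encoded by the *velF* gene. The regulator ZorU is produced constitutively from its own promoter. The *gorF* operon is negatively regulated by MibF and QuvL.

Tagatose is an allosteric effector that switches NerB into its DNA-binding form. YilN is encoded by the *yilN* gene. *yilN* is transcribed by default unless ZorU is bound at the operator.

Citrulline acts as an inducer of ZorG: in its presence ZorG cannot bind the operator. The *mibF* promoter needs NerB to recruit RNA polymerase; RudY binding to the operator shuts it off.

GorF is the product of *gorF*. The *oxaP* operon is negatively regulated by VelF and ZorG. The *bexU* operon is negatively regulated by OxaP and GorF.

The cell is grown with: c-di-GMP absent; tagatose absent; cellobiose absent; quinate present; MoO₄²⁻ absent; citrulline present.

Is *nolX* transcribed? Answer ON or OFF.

OFF

c-di-GMP is absent, so SovN is inactive.
Quinate is present, so HolL is active.
No repressor is bound and HolL is active, so *velF* is transcribed.
So VelF is produced and active.
Citrulline is present, so ZorG is inactive.
With repressor VelF bound, *oxaP* is not transcribed.
So OxaP is not produced.
MoO₄²⁻ is absent, so RudY is inactive.
Tagatose is absent, so NerB is inactive.
Required activator NerB is absent, so *mibF* is not transcribed.
So MibF is not produced.
Cellobiose is absent, so QuvL is inactive.
With no repressor bound, *gorF* is transcribed.
So GorF is produced and active.
With repressor GorF bound, *bexU* is not transcribed.
So BexU is not produced.
ZorU is produced constitutively and is active.
With repressor ZorU bound, *yilN* is not transcribed.
So YilN is not produced.
No activator is available at the *nolX* promoter, so *nolX* is not transcribed.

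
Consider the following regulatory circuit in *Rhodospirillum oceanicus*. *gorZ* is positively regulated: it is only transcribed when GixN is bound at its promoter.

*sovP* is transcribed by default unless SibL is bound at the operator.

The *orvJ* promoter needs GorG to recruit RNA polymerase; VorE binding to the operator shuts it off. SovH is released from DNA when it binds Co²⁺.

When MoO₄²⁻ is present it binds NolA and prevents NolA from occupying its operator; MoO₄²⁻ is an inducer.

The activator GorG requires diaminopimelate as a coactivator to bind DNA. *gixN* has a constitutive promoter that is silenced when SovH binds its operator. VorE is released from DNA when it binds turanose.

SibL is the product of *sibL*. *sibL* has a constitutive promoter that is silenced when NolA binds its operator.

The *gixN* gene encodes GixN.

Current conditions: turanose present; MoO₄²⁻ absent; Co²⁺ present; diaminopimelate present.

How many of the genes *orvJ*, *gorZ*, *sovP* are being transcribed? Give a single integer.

3

Diaminopimelate is present, so GorG is active.
Turanose is present, so VorE is inactive.
No repressor is bound and GorG is active, so *orvJ* is transcribed.
→ *orvJ* is ON.
Co²⁺ is present, so SovH is inactive.
With no repressor bound, *gixN* is transcribed.
So GixN is produced and active.
No repressor is bound and GixN is active, so *gorZ* is transcribed.
→ *gorZ* is ON.
MoO₄²⁻ is absent, so NolA is active.
With repressor NolA bound, *sibL* is not transcribed.
So SibL is not produced.
With no repressor bound, *sovP* is transcribed.
→ *sovP* is ON.
3 of the 3 genes are transcribed.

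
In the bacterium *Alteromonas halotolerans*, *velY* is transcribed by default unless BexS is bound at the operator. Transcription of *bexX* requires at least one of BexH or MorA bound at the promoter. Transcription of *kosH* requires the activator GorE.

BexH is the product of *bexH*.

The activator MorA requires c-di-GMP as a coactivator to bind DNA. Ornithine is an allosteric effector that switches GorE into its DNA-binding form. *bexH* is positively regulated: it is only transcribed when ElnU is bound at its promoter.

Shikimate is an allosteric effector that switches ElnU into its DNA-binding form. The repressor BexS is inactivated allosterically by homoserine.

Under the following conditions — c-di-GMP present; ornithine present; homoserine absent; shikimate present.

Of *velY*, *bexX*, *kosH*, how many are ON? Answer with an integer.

2

Homoserine is absent, so BexS is active.
With repressor BexS bound, *velY* is not transcribed.
→ *velY* is OFF.
Shikimate is present, so ElnU is active.
No repressor is bound and ElnU is active, so *bexH* is transcribed.
So BexH is produced and active.
c-di-GMP is present, so MorA is active.
Activator BexH is present, so *bexX* is transcribed.
→ *bexX* is ON.
Ornithine is present, so GorE is active.
No repressor is bound and GorE is active, so *kosH* is transcribed.
→ *kosH* is ON.
2 of the 3 genes are transcribed.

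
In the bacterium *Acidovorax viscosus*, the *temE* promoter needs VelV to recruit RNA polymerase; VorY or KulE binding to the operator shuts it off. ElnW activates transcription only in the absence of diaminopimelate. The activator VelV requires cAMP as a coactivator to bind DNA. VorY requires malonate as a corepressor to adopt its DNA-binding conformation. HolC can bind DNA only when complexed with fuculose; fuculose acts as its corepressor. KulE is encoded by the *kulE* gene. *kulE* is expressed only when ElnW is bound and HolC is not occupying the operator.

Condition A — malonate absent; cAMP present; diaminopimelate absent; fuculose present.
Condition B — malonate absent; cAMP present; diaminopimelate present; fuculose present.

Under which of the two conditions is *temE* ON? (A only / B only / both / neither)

both

Condition A:
Malonate is absent, so VorY is inactive.
cAMP is present, so VelV is active.
Diaminopimelate is absent, so ElnW is active.
Fuculose is present, so HolC is active.
With repressor HolC bound, *kulE* is not transcribed.
So KulE is not produced.
No repressor is bound and VelV is active, so *temE* is transcribed.
→ *temE* is ON in A.
Condition B:
Malonate is absent, so VorY is inactive.
cAMP is present, so VelV is active.
Diaminopimelate is present, so ElnW is inactive.
Fuculose is present, so HolC is active.
With repressor HolC bound, *kulE* is not transcribed.
So KulE is not produced.
No repressor is bound and VelV is active, so *temE* is transcribed.
→ *temE* is ON in B.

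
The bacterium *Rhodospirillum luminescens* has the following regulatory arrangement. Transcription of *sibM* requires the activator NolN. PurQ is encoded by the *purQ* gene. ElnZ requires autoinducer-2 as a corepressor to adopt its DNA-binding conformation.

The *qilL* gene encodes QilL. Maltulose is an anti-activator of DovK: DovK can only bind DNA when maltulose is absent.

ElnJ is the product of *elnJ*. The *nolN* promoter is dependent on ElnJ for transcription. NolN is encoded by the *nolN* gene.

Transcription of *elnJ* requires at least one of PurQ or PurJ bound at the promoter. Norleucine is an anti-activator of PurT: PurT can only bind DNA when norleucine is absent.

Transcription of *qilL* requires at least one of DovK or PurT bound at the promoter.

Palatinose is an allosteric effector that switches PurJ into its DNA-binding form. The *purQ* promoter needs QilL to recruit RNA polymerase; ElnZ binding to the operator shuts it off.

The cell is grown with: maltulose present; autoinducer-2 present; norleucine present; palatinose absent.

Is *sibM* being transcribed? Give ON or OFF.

Maltulose is present, so DovK is inactive.
Norleucine is present, so PurT is inactive.
No activator is available at the *qilL* promoter, so *qilL* is not transcribed.
So QilL is not produced.
Autoinducer-2 is present, so ElnZ is active.
With repressor ElnZ bound, *purQ* is not transcribed.
So PurQ is not produced.
Palatinose is absent, so PurJ is inactive.
No activator is available at the *elnJ* promoter, so *elnJ* is not transcribed.
So ElnJ is not produced.
Required activator ElnJ is absent, so *nolN* is not transcribed.
So NolN is not produced.
Required activator NolN is absent, so *sibM* is not transcribed.

OFF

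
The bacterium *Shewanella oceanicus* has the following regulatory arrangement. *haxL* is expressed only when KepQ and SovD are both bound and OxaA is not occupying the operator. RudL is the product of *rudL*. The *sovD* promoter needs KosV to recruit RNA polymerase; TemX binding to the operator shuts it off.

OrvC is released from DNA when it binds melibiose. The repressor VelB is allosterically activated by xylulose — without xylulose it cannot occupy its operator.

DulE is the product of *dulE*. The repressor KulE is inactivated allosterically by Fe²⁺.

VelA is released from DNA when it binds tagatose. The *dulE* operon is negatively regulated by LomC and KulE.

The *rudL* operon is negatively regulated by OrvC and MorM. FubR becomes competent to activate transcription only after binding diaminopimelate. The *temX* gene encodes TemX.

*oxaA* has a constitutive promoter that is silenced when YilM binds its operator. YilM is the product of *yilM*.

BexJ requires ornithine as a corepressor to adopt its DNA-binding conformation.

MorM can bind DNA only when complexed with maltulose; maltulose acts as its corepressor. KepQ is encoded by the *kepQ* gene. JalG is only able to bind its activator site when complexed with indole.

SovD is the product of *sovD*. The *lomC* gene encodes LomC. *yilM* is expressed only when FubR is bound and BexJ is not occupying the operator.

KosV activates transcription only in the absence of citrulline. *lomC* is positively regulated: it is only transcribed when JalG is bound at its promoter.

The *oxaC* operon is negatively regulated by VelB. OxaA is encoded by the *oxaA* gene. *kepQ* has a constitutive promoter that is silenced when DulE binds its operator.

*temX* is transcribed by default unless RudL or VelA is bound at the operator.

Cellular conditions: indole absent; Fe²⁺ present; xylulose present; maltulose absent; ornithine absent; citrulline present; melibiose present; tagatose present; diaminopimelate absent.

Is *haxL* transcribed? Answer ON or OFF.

OFF

Indole is absent, so JalG is inactive.
Required activator JalG is absent, so *lomC* is not transcribed.
So LomC is not produced.
Fe²⁺ is present, so KulE is inactive.
With no repressor bound, *dulE* is transcribed.
So DulE is produced and active.
With repressor DulE bound, *kepQ* is not transcribed.
So KepQ is not produced.
Diaminopimelate is absent, so FubR is inactive.
Ornithine is absent, so BexJ is inactive.
Required activator FubR is absent, so *yilM* is not transcribed.
So YilM is not produced.
With no repressor bound, *oxaA* is transcribed.
So OxaA is produced and active.
Melibiose is present, so OrvC is inactive.
Maltulose is absent, so MorM is inactive.
With no repressor bound, *rudL* is transcribed.
So RudL is produced and active.
Tagatose is present, so VelA is inactive.
With repressor RudL bound, *temX* is not transcribed.
So TemX is not produced.
Citrulline is present, so KosV is inactive.
Required activator KosV is absent, so *sovD* is not transcribed.
So SovD is not produced.
With repressor OxaA bound, *haxL* is not transcribed.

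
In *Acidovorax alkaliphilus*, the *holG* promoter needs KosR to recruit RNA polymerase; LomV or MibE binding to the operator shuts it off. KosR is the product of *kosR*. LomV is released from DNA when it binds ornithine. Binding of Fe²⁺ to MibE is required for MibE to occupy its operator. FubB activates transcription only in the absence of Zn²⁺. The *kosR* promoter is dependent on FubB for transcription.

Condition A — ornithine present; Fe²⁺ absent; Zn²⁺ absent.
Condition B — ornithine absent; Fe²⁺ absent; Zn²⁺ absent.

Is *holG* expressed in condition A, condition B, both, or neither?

Condition A:
Ornithine is present, so LomV is inactive.
Fe²⁺ is absent, so MibE is inactive.
Zn²⁺ is absent, so FubB is active.
No repressor is bound and FubB is active, so *kosR* is transcribed.
So KosR is produced and active.
No repressor is bound and KosR is active, so *holG* is transcribed.
→ *holG* is ON in A.
Condition B:
Ornithine is absent, so LomV is active.
Fe²⁺ is absent, so MibE is inactive.
Zn²⁺ is absent, so FubB is active.
No repressor is bound and FubB is active, so *kosR* is transcribed.
So KosR is produced and active.
With repressor LomV bound, *holG* is not transcribed.
→ *holG* is OFF in B.

A only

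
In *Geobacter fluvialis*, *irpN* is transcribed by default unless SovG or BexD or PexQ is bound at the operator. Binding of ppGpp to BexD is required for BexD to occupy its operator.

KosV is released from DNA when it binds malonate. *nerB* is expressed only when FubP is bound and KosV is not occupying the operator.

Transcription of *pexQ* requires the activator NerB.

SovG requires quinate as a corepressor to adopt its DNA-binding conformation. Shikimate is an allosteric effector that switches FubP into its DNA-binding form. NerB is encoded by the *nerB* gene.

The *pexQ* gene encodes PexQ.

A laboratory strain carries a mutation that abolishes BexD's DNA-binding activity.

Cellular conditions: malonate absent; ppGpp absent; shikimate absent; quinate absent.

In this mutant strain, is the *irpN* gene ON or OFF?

ON

Quinate is absent, so SovG is inactive.
BexD is non-functional in this strain, so it has no effect.
Malonate is absent, so KosV is active.
Shikimate is absent, so FubP is inactive.
With repressor KosV bound, *nerB* is not transcribed.
So NerB is not produced.
Required activator NerB is absent, so *pexQ* is not transcribed.
So PexQ is not produced.
With no repressor bound, *irpN* is transcribed.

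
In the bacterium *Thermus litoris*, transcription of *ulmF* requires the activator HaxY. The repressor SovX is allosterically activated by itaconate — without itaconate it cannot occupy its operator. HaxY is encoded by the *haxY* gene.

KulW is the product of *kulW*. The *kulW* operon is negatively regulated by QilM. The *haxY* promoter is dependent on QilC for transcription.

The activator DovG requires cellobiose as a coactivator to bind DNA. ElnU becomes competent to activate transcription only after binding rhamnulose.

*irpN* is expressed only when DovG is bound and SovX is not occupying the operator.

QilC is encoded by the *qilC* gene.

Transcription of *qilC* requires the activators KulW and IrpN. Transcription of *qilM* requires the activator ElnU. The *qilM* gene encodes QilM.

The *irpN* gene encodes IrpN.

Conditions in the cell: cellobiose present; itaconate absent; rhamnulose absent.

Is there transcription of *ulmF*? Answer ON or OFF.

ON

Rhamnulose is absent, so ElnU is inactive.
Required activator ElnU is absent, so *qilM* is not transcribed.
So QilM is not produced.
With no repressor bound, *kulW* is transcribed.
So KulW is produced and active.
Itaconate is absent, so SovX is inactive.
Cellobiose is present, so DovG is active.
No repressor is bound and DovG is active, so *irpN* is transcribed.
So IrpN is produced and active.
No repressor is bound and KulW and IrpN are active, so *qilC* is transcribed.
So QilC is produced and active.
No repressor is bound and QilC is active, so *haxY* is transcribed.
So HaxY is produced and active.
No repressor is bound and HaxY is active, so *ulmF* is transcribed.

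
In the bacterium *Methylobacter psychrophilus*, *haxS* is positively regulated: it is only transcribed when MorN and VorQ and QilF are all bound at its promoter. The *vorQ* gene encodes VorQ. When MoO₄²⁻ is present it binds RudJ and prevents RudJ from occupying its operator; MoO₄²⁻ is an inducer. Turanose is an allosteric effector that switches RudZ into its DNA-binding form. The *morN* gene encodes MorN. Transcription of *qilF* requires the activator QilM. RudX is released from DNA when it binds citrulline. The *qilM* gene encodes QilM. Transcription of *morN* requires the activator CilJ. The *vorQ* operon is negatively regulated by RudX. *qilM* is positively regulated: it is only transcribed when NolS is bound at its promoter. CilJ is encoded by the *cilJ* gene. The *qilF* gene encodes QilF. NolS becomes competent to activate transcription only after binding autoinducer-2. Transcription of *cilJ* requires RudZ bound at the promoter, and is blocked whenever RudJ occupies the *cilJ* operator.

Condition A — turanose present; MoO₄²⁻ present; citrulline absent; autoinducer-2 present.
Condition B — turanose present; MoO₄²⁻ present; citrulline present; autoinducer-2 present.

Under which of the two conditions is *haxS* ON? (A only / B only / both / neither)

B only

Condition A:
Turanose is present, so RudZ is active.
MoO₄²⁻ is present, so RudJ is inactive.
No repressor is bound and RudZ is active, so *cilJ* is transcribed.
So CilJ is produced and active.
No repressor is bound and CilJ is active, so *morN* is transcribed.
So MorN is produced and active.
Citrulline is absent, so RudX is active.
With repressor RudX bound, *vorQ* is not transcribed.
So VorQ is not produced.
Autoinducer-2 is present, so NolS is active.
No repressor is bound and NolS is active, so *qilM* is transcribed.
So QilM is produced and active.
No repressor is bound and QilM is active, so *qilF* is transcribed.
So QilF is produced and active.
Required activator VorQ is absent, so *haxS* is not transcribed.
→ *haxS* is OFF in A.
Condition B:
Turanose is present, so RudZ is active.
MoO₄²⁻ is present, so RudJ is inactive.
No repressor is bound and RudZ is active, so *cilJ* is transcribed.
So CilJ is produced and active.
No repressor is bound and CilJ is active, so *morN* is transcribed.
So MorN is produced and active.
Citrulline is present, so RudX is inactive.
With no repressor bound, *vorQ* is transcribed.
So VorQ is produced and active.
Autoinducer-2 is present, so NolS is active.
No repressor is bound and NolS is active, so *qilM* is transcribed.
So QilM is produced and active.
No repressor is bound and QilM is active, so *qilF* is transcribed.
So QilF is produced and active.
No repressor is bound and MorN and VorQ and QilF are active, so *haxS* is transcribed.
→ *haxS* is ON in B.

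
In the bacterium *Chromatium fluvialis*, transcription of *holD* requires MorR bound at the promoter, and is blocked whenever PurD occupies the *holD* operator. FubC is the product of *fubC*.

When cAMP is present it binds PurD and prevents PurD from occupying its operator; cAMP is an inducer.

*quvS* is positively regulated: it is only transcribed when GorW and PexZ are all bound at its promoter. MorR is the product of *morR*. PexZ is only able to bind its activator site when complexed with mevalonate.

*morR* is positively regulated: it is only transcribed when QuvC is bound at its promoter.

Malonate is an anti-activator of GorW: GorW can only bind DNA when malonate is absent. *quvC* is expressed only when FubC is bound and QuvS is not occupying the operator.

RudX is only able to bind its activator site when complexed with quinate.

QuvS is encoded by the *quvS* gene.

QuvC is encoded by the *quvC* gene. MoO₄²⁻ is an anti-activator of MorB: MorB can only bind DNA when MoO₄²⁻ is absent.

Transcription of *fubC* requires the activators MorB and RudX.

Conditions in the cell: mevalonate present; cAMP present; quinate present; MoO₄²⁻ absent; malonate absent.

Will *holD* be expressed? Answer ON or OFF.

Malonate is absent, so GorW is active.
Mevalonate is present, so PexZ is active.
No repressor is bound and GorW and PexZ are active, so *quvS* is transcribed.
So QuvS is produced and active.
MoO₄²⁻ is absent, so MorB is active.
Quinate is present, so RudX is active.
No repressor is bound and MorB and RudX are active, so *fubC* is transcribed.
So FubC is produced and active.
With repressor QuvS bound, *quvC* is not transcribed.
So QuvC is not produced.
Required activator QuvC is absent, so *morR* is not transcribed.
So MorR is not produced.
cAMP is present, so PurD is inactive.
Required activator MorR is absent, so *holD* is not transcribed.

OFF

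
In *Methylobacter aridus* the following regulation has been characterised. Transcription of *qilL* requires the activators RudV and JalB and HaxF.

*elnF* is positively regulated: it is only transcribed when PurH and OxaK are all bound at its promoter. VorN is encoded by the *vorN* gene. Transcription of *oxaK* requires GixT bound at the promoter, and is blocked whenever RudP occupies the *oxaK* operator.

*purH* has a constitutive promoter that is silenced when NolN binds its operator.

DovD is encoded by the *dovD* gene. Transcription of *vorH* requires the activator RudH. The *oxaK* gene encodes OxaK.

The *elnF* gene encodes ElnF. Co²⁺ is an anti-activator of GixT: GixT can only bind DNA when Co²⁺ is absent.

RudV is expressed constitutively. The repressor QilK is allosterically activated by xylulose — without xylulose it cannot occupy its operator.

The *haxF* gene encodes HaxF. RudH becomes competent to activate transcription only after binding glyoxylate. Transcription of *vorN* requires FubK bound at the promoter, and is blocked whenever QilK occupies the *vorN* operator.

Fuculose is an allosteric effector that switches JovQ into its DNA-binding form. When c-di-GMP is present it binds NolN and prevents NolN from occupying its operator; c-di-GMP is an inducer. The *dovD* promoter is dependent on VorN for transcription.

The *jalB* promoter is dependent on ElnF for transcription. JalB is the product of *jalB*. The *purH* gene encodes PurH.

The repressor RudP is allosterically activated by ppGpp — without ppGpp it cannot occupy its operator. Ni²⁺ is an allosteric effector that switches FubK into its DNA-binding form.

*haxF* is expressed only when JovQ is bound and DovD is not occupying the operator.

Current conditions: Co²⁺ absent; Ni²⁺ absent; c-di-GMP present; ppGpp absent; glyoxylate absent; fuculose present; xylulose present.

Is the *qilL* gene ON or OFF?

RudV is produced constitutively and is active.
c-di-GMP is present, so NolN is inactive.
With no repressor bound, *purH* is transcribed.
So PurH is produced and active.
ppGpp is absent, so RudP is inactive.
Co²⁺ is absent, so GixT is active.
No repressor is bound and GixT is active, so *oxaK* is transcribed.
So OxaK is produced and active.
No repressor is bound and PurH and OxaK are active, so *elnF* is transcribed.
So ElnF is produced and active.
No repressor is bound and ElnF is active, so *jalB* is transcribed.
So JalB is produced and active.
Fuculose is present, so JovQ is active.
Xylulose is present, so QilK is active.
Ni²⁺ is absent, so FubK is inactive.
With repressor QilK bound, *vorN* is not transcribed.
So VorN is not produced.
Required activator VorN is absent, so *dovD* is not transcribed.
So DovD is not produced.
No repressor is bound and JovQ is active, so *haxF* is transcribed.
So HaxF is produced and active.
No repressor is bound and RudV and JalB and HaxF are active, so *qilL* is transcribed.

ON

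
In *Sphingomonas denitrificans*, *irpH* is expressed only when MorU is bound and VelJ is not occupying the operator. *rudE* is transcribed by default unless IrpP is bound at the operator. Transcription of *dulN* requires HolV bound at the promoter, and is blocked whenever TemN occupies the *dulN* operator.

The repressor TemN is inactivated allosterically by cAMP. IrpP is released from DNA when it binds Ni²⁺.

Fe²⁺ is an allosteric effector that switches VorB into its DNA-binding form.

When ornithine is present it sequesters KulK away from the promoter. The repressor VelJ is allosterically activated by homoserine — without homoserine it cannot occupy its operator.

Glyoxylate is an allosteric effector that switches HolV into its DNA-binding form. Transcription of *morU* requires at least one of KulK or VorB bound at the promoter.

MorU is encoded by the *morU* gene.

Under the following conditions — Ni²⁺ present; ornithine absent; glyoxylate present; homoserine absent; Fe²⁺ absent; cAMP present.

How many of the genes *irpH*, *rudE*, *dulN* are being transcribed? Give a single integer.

3

Homoserine is absent, so VelJ is inactive.
Ornithine is absent, so KulK is active.
Fe²⁺ is absent, so VorB is inactive.
Activator KulK is present, so *morU* is transcribed.
So MorU is produced and active.
No repressor is bound and MorU is active, so *irpH* is transcribed.
→ *irpH* is ON.
Ni²⁺ is present, so IrpP is inactive.
With no repressor bound, *rudE* is transcribed.
→ *rudE* is ON.
Glyoxylate is present, so HolV is active.
cAMP is present, so TemN is inactive.
No repressor is bound and HolV is active, so *dulN* is transcribed.
→ *dulN* is ON.
3 of the 3 genes are transcribed.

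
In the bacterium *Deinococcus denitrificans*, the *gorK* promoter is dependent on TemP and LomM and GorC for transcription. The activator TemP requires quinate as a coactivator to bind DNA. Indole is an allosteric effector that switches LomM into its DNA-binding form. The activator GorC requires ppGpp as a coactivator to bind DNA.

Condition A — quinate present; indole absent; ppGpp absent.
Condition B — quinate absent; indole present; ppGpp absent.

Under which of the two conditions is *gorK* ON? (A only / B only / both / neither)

Condition A:
Quinate is present, so TemP is active.
Indole is absent, so LomM is inactive.
ppGpp is absent, so GorC is inactive.
Required activator LomM is absent, so *gorK* is not transcribed.
→ *gorK* is OFF in A.
Condition B:
Quinate is absent, so TemP is inactive.
Indole is present, so LomM is active.
ppGpp is absent, so GorC is inactive.
Required activator TemP is absent, so *gorK* is not transcribed.
→ *gorK* is OFF in B.

neither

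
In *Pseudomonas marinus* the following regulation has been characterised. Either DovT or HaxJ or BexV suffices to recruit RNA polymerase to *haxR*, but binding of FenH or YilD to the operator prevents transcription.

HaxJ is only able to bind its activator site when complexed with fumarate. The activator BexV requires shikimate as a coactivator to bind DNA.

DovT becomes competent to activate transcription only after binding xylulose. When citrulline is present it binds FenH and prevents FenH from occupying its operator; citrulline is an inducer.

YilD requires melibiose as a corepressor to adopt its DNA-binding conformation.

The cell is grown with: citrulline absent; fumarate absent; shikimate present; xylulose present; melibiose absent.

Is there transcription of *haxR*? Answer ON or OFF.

OFF

Citrulline is absent, so FenH is active.
Xylulose is present, so DovT is active.
Fumarate is absent, so HaxJ is inactive.
Shikimate is present, so BexV is active.
Melibiose is absent, so YilD is inactive.
With repressor FenH bound, *haxR* is not transcribed.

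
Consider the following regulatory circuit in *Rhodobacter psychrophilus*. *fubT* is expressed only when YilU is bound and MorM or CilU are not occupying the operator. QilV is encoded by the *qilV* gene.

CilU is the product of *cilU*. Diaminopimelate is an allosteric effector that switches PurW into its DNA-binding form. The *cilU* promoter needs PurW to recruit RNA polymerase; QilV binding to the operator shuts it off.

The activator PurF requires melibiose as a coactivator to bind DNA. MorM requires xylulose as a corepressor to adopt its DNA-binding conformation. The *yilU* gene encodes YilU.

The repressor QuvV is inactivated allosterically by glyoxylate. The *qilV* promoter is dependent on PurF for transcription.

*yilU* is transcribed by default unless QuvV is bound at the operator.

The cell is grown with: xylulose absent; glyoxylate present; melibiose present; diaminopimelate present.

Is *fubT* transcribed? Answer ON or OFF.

ON

Glyoxylate is present, so QuvV is inactive.
With no repressor bound, *yilU* is transcribed.
So YilU is produced and active.
Xylulose is absent, so MorM is inactive.
Melibiose is present, so PurF is active.
No repressor is bound and PurF is active, so *qilV* is transcribed.
So QilV is produced and active.
Diaminopimelate is present, so PurW is active.
With repressor QilV bound, *cilU* is not transcribed.
So CilU is not produced.
No repressor is bound and YilU is active, so *fubT* is transcribed.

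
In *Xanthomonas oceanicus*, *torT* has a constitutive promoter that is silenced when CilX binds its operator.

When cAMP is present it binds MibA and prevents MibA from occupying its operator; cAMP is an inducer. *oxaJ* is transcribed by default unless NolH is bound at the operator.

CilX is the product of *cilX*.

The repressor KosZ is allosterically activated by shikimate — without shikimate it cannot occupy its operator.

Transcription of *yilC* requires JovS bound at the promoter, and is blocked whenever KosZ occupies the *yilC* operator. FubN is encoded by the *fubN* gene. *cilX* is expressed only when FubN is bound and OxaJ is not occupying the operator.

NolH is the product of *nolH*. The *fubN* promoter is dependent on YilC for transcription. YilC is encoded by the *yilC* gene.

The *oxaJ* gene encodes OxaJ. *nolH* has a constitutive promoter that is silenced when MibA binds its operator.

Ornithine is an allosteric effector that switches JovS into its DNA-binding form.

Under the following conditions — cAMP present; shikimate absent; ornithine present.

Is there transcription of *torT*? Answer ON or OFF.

OFF

Ornithine is present, so JovS is active.
Shikimate is absent, so KosZ is inactive.
No repressor is bound and JovS is active, so *yilC* is transcribed.
So YilC is produced and active.
No repressor is bound and YilC is active, so *fubN* is transcribed.
So FubN is produced and active.
cAMP is present, so MibA is inactive.
With no repressor bound, *nolH* is transcribed.
So NolH is produced and active.
With repressor NolH bound, *oxaJ* is not transcribed.
So OxaJ is not produced.
No repressor is bound and FubN is active, so *cilX* is transcribed.
So CilX is produced and active.
With repressor CilX bound, *torT* is not transcribed.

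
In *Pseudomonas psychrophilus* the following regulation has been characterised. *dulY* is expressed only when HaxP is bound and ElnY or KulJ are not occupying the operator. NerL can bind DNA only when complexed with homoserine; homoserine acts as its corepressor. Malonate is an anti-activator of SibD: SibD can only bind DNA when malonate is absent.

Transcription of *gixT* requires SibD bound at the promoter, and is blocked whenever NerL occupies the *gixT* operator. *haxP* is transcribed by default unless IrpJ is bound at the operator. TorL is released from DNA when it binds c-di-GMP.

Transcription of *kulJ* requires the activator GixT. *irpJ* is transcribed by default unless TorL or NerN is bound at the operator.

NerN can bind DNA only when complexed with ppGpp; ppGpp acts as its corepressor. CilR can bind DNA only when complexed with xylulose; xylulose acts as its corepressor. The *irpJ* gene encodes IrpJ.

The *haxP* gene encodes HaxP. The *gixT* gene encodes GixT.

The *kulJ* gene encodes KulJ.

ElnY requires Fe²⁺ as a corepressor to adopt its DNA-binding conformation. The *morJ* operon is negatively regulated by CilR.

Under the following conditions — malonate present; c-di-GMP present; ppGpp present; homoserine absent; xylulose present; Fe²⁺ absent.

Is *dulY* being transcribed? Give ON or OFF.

ON

c-di-GMP is present, so TorL is inactive.
ppGpp is present, so NerN is active.
With repressor NerN bound, *irpJ* is not transcribed.
So IrpJ is not produced.
With no repressor bound, *haxP* is transcribed.
So HaxP is produced and active.
Fe²⁺ is absent, so ElnY is inactive.
Malonate is present, so SibD is inactive.
Homoserine is absent, so NerL is inactive.
Required activator SibD is absent, so *gixT* is not transcribed.
So GixT is not produced.
Required activator GixT is absent, so *kulJ* is not transcribed.
So KulJ is not produced.
No repressor is bound and HaxP is active, so *dulY* is transcribed.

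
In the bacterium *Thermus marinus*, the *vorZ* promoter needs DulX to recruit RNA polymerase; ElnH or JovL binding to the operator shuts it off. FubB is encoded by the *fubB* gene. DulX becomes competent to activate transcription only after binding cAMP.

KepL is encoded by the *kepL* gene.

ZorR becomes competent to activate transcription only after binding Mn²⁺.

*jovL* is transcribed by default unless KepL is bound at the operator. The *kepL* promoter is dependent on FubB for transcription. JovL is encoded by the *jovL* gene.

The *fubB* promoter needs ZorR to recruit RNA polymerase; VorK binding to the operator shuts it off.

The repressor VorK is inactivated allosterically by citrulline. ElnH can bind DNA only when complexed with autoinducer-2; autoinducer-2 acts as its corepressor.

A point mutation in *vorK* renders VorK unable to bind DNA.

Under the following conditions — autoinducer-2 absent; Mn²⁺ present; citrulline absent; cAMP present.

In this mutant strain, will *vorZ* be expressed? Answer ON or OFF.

ON

Autoinducer-2 is absent, so ElnH is inactive.
Mn²⁺ is present, so ZorR is active.
VorK is non-functional in this strain, so it has no effect.
No repressor is bound and ZorR is active, so *fubB* is transcribed.
So FubB is produced and active.
No repressor is bound and FubB is active, so *kepL* is transcribed.
So KepL is produced and active.
With repressor KepL bound, *jovL* is not transcribed.
So JovL is not produced.
cAMP is present, so DulX is active.
No repressor is bound and DulX is active, so *vorZ* is transcribed.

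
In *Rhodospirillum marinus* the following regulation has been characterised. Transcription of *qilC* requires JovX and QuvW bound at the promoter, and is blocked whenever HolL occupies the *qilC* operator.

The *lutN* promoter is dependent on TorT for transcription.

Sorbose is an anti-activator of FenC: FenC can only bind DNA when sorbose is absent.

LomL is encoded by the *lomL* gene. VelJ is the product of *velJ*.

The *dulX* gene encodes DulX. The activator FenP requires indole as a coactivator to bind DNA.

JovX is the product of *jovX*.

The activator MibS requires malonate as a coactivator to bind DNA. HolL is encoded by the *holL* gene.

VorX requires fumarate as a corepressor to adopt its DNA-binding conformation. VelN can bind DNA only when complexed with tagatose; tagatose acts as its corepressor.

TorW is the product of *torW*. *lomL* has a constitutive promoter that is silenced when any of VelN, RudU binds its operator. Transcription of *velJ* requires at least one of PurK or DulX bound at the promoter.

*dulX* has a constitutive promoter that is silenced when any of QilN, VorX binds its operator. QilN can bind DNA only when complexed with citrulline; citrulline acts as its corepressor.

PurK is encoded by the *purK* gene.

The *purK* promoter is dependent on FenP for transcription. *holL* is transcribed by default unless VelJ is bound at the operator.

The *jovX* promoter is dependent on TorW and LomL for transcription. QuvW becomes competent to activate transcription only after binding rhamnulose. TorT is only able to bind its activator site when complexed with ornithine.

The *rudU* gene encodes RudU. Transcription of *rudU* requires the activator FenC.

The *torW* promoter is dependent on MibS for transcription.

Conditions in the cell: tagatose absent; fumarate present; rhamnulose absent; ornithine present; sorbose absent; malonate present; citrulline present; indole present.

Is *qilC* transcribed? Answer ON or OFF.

Indole is present, so FenP is active.
No repressor is bound and FenP is active, so *purK* is transcribed.
So PurK is produced and active.
Citrulline is present, so QilN is active.
Fumarate is present, so VorX is active.
With repressor QilN bound, *dulX* is not transcribed.
So DulX is not produced.
Activator PurK is present, so *velJ* is transcribed.
So VelJ is produced and active.
With repressor VelJ bound, *holL* is not transcribed.
So HolL is not produced.
Malonate is present, so MibS is active.
No repressor is bound and MibS is active, so *torW* is transcribed.
So TorW is produced and active.
Tagatose is absent, so VelN is inactive.
Sorbose is absent, so FenC is active.
No repressor is bound and FenC is active, so *rudU* is transcribed.
So RudU is produced and active.
With repressor RudU bound, *lomL* is not transcribed.
So LomL is not produced.
Required activator LomL is absent, so *jovX* is not transcribed.
So JovX is not produced.
Rhamnulose is absent, so QuvW is inactive.
Required activator JovX is absent, so *qilC* is not transcribed.

OFF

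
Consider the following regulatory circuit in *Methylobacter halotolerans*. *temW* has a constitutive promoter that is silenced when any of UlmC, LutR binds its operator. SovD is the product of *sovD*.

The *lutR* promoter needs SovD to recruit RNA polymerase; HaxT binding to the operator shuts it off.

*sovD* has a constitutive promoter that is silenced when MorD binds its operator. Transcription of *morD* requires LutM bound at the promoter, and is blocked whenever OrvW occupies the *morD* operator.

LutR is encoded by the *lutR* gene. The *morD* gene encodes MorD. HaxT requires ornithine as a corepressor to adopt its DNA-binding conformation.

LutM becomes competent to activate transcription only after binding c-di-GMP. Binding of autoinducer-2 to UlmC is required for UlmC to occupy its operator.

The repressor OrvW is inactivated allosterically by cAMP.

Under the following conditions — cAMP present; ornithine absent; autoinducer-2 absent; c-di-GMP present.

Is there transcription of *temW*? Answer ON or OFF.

Autoinducer-2 is absent, so UlmC is inactive.
Ornithine is absent, so HaxT is inactive.
cAMP is present, so OrvW is inactive.
c-di-GMP is present, so LutM is active.
No repressor is bound and LutM is active, so *morD* is transcribed.
So MorD is produced and active.
With repressor MorD bound, *sovD* is not transcribed.
So SovD is not produced.
Required activator SovD is absent, so *lutR* is not transcribed.
So LutR is not produced.
With no repressor bound, *temW* is transcribed.

ON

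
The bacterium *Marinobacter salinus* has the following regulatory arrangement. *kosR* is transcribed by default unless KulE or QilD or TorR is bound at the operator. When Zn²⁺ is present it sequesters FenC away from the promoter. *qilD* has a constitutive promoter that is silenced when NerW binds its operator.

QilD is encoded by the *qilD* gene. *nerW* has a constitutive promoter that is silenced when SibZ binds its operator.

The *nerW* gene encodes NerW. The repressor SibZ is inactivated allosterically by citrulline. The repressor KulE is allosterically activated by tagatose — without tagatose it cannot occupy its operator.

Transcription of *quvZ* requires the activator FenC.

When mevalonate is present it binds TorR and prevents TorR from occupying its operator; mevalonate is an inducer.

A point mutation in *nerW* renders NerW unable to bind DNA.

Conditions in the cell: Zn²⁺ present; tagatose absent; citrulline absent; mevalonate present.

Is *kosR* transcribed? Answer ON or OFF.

OFF

Tagatose is absent, so KulE is inactive.
NerW is non-functional in this strain, so it has no effect.
With no repressor bound, *qilD* is transcribed.
So QilD is produced and active.
Mevalonate is present, so TorR is inactive.
With repressor QilD bound, *kosR* is not transcribed.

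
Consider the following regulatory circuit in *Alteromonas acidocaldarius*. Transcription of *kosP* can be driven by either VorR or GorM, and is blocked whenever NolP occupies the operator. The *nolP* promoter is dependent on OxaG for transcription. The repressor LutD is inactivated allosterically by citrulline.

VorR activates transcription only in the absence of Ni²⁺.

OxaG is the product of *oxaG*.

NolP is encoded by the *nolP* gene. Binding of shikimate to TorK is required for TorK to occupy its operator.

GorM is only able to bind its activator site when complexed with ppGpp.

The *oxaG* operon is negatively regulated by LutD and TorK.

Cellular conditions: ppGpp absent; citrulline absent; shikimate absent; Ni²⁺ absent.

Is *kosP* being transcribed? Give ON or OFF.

ON

Ni²⁺ is absent, so VorR is active.
Citrulline is absent, so LutD is active.
Shikimate is absent, so TorK is inactive.
With repressor LutD bound, *oxaG* is not transcribed.
So OxaG is not produced.
Required activator OxaG is absent, so *nolP* is not transcribed.
So NolP is not produced.
ppGpp is absent, so GorM is inactive.
Activator VorR is present, so *kosP* is transcribed.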